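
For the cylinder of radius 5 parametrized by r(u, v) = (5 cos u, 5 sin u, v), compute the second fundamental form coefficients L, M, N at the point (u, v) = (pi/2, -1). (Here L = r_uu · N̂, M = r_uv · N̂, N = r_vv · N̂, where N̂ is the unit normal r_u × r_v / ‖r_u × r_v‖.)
L = -5;  M = 0;  N = 0

Compute the unit normal N̂(u, v) = (cos(u), sin(u), 0), and the second partials r_uu, r_uv, r_vv. Take dot products:
  L(u, v) = r_uu · N̂ = -5,
  M(u, v) = r_uv · N̂ = 0,
  N(u, v) = r_vv · N̂ = 0.
Evaluating at (u, v) = (pi/2, -1):
  L = -5, M = 0, N = 0.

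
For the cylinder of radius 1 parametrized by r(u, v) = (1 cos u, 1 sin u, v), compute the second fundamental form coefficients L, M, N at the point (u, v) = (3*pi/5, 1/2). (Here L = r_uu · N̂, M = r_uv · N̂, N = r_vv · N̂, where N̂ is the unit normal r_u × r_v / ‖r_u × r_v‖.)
L = -1;  M = 0;  N = 0

Compute the unit normal N̂(u, v) = (cos(u), sin(u), 0), and the second partials r_uu, r_uv, r_vv. Take dot products:
  L(u, v) = r_uu · N̂ = -1,
  M(u, v) = r_uv · N̂ = 0,
  N(u, v) = r_vv · N̂ = 0.
Evaluating at (u, v) = (3*pi/5, 1/2):
  L = -1, M = 0, N = 0.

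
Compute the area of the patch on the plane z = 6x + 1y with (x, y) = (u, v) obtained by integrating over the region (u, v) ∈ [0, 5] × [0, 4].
Area = 20*sqrt(38)

Area = ∫∫ √(EG − F²) du dv with √(EG − F²) = sqrt(38). Integrating over [0, 5] × [0, 4] gives 20*sqrt(38).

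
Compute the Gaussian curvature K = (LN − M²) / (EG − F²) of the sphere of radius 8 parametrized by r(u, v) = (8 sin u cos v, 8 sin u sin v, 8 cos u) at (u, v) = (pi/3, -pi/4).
K = 1/64

Coefficients of the first fundamental form: E = 64, F = 0, G = 64*sin(u)^2.
Coefficients of the second fundamental form: L = -8*sin(u)/Abs(sin(u)), M = 0, N = -8*sin(u)^3/Abs(sin(u)).
Assemble K = (LN − M²)/(EG − F²) = 1/64. At (u, v) = (pi/3, -pi/4): K = 1/64.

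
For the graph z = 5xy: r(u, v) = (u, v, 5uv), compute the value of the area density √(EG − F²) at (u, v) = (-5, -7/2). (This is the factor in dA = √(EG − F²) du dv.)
√(EG − F²)|_{(-5, -7/2)} = sqrt(3729)/2

E = 25*v^2 + 1, F = 25*u*v, G = 25*u^2 + 1, so EG − F² = 25*u^2 + 25*v^2 + 1. Taking the positive square root: √(EG − F²) = sqrt(25*u^2 + 25*v^2 + 1). At (u, v) = (-5, -7/2): sqrt(3729)/2.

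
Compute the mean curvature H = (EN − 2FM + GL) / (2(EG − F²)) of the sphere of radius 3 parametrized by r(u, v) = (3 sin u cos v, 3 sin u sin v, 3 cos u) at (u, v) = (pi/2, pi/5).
H = -1/3

With E = 9, F = 0, G = 9*sin(u)^2, L = -3*sin(u)/Abs(sin(u)), M = 0, N = -3*sin(u)^3/Abs(sin(u)), assemble
  H = (EN − 2FM + GL) / (2(EG − F²)) = -sin(u)/(3*Abs(sin(u))).
At (u, v) = (pi/2, pi/5): H = -1/3.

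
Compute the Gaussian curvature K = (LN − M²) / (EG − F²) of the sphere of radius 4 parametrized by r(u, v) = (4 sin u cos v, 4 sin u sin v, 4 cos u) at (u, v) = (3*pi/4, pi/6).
K = 1/16

Coefficients of the first fundamental form: E = 16, F = 0, G = 16*sin(u)^2.
Coefficients of the second fundamental form: L = -4*sin(u)/Abs(sin(u)), M = 0, N = -4*sin(u)^3/Abs(sin(u)).
Assemble K = (LN − M²)/(EG − F²) = 1/16. At (u, v) = (3*pi/4, pi/6): K = 1/16.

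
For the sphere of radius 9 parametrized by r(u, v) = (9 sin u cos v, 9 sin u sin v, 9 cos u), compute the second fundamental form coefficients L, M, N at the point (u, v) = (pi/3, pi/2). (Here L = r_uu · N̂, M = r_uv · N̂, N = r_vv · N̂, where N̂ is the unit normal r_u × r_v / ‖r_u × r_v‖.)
L = -9;  M = 0;  N = -27/4

Compute the unit normal N̂(u, v) = (sin(u)^2*cos(v)/Abs(sin(u)), sin(u)^2*sin(v)/Abs(sin(u)), sin(2*u)/(2*Abs(sin(u)))), and the second partials r_uu, r_uv, r_vv. Take dot products:
  L(u, v) = r_uu · N̂ = -9*sin(u)/Abs(sin(u)),
  M(u, v) = r_uv · N̂ = 0,
  N(u, v) = r_vv · N̂ = -9*sin(u)^3/Abs(sin(u)).
Evaluating at (u, v) = (pi/3, pi/2):
  L = -9, M = 0, N = -27/4.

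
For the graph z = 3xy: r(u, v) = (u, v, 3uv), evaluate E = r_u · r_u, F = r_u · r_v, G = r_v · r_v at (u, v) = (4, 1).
E = 10;  F = 36;  G = 145

Partials: r_u = (1, 0, 3*v), r_v = (0, 1, 3*u). As functions of (u, v):
  E = r_u · r_u = 9*v^2 + 1,
  F = r_u · r_v = 9*u*v,
  G = r_v · r_v = 9*u^2 + 1.
Evaluating at (u, v) = (4, 1): E = 10, F = 36, G = 145.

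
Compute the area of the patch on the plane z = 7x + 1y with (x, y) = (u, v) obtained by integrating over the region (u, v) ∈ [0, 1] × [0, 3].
Area = 3*sqrt(51)

Area = ∫∫ √(EG − F²) du dv with √(EG − F²) = sqrt(51). Integrating over [0, 1] × [0, 3] gives 3*sqrt(51).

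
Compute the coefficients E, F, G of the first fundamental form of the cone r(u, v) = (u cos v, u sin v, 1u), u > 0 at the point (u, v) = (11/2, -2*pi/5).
E = 2;  F = 0;  G = 121/4

Partials: r_u = (cos(v), sin(v), 1), r_v = (-u*sin(v), u*cos(v), 0). As functions of (u, v):
  E = r_u · r_u = 2,
  F = r_u · r_v = 0,
  G = r_v · r_v = u^2.
Evaluating at (u, v) = (11/2, -2*pi/5): E = 2, F = 0, G = 121/4.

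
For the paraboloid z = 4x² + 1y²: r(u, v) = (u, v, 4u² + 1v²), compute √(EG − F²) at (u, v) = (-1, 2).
√(EG − F²)|_{(-1, 2)} = 9

E = 64*u^2 + 1, F = 16*u*v, G = 4*v^2 + 1; EG − F² = 64*u^2 + 4*v^2 + 1; √(EG − F²) = sqrt(64*u^2 + 4*v^2 + 1). At the given point: 9.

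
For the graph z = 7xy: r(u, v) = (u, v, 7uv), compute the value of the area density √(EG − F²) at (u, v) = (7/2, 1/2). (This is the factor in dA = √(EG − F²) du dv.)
√(EG − F²)|_{(7/2, 1/2)} = sqrt(2454)/2

E = 49*v^2 + 1, F = 49*u*v, G = 49*u^2 + 1, so EG − F² = 49*u^2 + 49*v^2 + 1. Taking the positive square root: √(EG − F²) = sqrt(49*u^2 + 49*v^2 + 1). At (u, v) = (7/2, 1/2): sqrt(2454)/2.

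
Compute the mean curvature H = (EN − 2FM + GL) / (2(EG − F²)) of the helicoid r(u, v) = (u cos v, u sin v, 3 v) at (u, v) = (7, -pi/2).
H = 0

With E = 1, F = 0, G = u^2 + 9, L = 0, M = -3/sqrt(u^2 + 9), N = 0, assemble
  H = (EN − 2FM + GL) / (2(EG − F²)) = 0.
At (u, v) = (7, -pi/2): H = 0.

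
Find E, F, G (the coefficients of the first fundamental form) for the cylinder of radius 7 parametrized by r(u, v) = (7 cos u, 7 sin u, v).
E = 49;  F = 0;  G = 1

Compute partials: r_u = (-7*sin(u), 7*cos(u), 0), r_v = (0, 0, 1). Then
  E = r_u · r_u = 49,
  F = r_u · r_v = 0,
  G = r_v · r_v = 1.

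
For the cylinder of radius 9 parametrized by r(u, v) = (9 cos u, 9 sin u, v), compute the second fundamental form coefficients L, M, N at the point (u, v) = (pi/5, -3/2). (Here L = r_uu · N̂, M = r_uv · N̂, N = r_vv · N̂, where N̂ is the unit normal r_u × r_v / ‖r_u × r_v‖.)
L = -9;  M = 0;  N = 0

Compute the unit normal N̂(u, v) = (cos(u), sin(u), 0), and the second partials r_uu, r_uv, r_vv. Take dot products:
  L(u, v) = r_uu · N̂ = -9,
  M(u, v) = r_uv · N̂ = 0,
  N(u, v) = r_vv · N̂ = 0.
Evaluating at (u, v) = (pi/5, -3/2):
  L = -9, M = 0, N = 0.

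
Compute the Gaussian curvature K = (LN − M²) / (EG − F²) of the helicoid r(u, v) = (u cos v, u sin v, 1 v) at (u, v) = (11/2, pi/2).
K = -16/15625

Coefficients of the first fundamental form: E = 1, F = 0, G = u^2 + 1.
Coefficients of the second fundamental form: L = 0, M = -1/sqrt(u^2 + 1), N = 0.
Assemble K = (LN − M²)/(EG − F²) = -1/(u^2 + 1)^2. At (u, v) = (11/2, pi/2): K = -16/15625.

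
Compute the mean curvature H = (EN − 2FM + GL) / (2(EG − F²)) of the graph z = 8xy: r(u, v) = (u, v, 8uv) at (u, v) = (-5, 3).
H = 7680*sqrt(2177)/4739329

With E = 64*v^2 + 1, F = 64*u*v, G = 64*u^2 + 1, L = 0, M = 8/sqrt(64*u^2 + 64*v^2 + 1), N = 0, assemble
  H = (EN − 2FM + GL) / (2(EG − F²)) = -512*u*v/(64*u^2 + 64*v^2 + 1)^(3/2).
At (u, v) = (-5, 3): H = 7680*sqrt(2177)/4739329.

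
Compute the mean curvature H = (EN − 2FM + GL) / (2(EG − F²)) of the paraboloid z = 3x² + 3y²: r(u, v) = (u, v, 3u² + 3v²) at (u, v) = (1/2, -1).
H = 141*sqrt(46)/2116

With E = 36*u^2 + 1, F = 36*u*v, G = 36*v^2 + 1, L = 6/sqrt(36*u^2 + 36*v^2 + 1), M = 0, N = 6/sqrt(36*u^2 + 36*v^2 + 1), assemble
  H = (EN − 2FM + GL) / (2(EG − F²)) = 6*(18*u^2 + 18*v^2 + 1)/(36*u^2 + 36*v^2 + 1)^(3/2).
At (u, v) = (1/2, -1): H = 141*sqrt(46)/2116.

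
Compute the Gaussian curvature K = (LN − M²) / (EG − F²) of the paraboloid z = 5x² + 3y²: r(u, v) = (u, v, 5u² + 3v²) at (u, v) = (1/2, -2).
K = 3/1445

Coefficients of the first fundamental form: E = 100*u^2 + 1, F = 60*u*v, G = 36*v^2 + 1.
Coefficients of the second fundamental form: L = 10/sqrt(100*u^2 + 36*v^2 + 1), M = 0, N = 6/sqrt(100*u^2 + 36*v^2 + 1).
Assemble K = (LN − M²)/(EG − F²) = 60/(10000*u^4 + 7200*u^2*v^2 + 200*u^2 + 1296*v^4 + 72*v^2 + 1). At (u, v) = (1/2, -2): K = 3/1445.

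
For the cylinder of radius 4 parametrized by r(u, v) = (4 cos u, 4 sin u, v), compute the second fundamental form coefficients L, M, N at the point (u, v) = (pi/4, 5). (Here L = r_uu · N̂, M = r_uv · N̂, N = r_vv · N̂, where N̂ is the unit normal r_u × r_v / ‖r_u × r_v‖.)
L = -4;  M = 0;  N = 0

Compute the unit normal N̂(u, v) = (cos(u), sin(u), 0), and the second partials r_uu, r_uv, r_vv. Take dot products:
  L(u, v) = r_uu · N̂ = -4,
  M(u, v) = r_uv · N̂ = 0,
  N(u, v) = r_vv · N̂ = 0.
Evaluating at (u, v) = (pi/4, 5):
  L = -4, M = 0, N = 0.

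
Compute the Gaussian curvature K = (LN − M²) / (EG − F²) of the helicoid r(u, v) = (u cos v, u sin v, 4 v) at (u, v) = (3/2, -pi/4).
K = -256/5329

Coefficients of the first fundamental form: E = 1, F = 0, G = u^2 + 16.
Coefficients of the second fundamental form: L = 0, M = -4/sqrt(u^2 + 16), N = 0.
Assemble K = (LN − M²)/(EG − F²) = -16/(u^2 + 16)^2. At (u, v) = (3/2, -pi/4): K = -256/5329.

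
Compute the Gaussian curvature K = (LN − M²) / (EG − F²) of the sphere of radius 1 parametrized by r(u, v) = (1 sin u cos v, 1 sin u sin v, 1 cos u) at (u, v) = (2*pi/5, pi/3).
K = 1

Coefficients of the first fundamental form: E = 1, F = 0, G = sin(u)^2.
Coefficients of the second fundamental form: L = -sin(u)/Abs(sin(u)), M = 0, N = -sin(u)^3/Abs(sin(u)).
Assemble K = (LN − M²)/(EG − F²) = 1. At (u, v) = (2*pi/5, pi/3): K = 1.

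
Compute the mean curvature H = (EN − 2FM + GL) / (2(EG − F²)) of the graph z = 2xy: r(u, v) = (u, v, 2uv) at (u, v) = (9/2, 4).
H = -36*sqrt(146)/5329

With E = 4*v^2 + 1, F = 4*u*v, G = 4*u^2 + 1, L = 0, M = 2/sqrt(4*u^2 + 4*v^2 + 1), N = 0, assemble
  H = (EN − 2FM + GL) / (2(EG − F²)) = -8*u*v/(4*u^2 + 4*v^2 + 1)^(3/2).
At (u, v) = (9/2, 4): H = -36*sqrt(146)/5329.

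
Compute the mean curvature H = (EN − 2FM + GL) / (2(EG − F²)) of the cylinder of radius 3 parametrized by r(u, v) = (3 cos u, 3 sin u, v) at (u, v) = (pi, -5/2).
H = -1/6

With E = 9, F = 0, G = 1, L = -3, M = 0, N = 0, assemble
  H = (EN − 2FM + GL) / (2(EG − F²)) = -1/6.
At (u, v) = (pi, -5/2): H = -1/6.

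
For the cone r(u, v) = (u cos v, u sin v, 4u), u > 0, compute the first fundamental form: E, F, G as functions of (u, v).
E = 17;  F = 0;  G = u^2

Compute partials: r_u = (cos(v), sin(v), 4), r_v = (-u*sin(v), u*cos(v), 0). Then
  E = r_u · r_u = 17,
  F = r_u · r_v = 0,
  G = r_v · r_v = u^2.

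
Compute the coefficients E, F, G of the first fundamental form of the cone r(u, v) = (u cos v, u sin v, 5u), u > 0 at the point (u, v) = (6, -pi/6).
E = 26;  F = 0;  G = 36

Partials: r_u = (cos(v), sin(v), 5), r_v = (-u*sin(v), u*cos(v), 0). As functions of (u, v):
  E = r_u · r_u = 26,
  F = r_u · r_v = 0,
  G = r_v · r_v = u^2.
Evaluating at (u, v) = (6, -pi/6): E = 26, F = 0, G = 36.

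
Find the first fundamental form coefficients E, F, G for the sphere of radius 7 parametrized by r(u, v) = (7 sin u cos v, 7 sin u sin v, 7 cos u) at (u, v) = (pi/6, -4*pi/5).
E = 49;  F = 0;  G = 49/4

Partials: r_u = (7*cos(u)*cos(v), 7*sin(v)*cos(u), -7*sin(u)), r_v = (-7*sin(u)*sin(v), 7*sin(u)*cos(v), 0). As functions of (u, v):
  E = r_u · r_u = 49,
  F = r_u · r_v = 0,
  G = r_v · r_v = 49*sin(u)^2.
Evaluating at (u, v) = (pi/6, -4*pi/5): E = 49, F = 0, G = 49/4.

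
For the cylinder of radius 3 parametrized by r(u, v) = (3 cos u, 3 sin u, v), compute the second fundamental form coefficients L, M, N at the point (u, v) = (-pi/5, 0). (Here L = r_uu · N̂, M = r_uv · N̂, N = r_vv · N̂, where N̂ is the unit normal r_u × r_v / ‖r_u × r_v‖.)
L = -3;  M = 0;  N = 0

Compute the unit normal N̂(u, v) = (cos(u), sin(u), 0), and the second partials r_uu, r_uv, r_vv. Take dot products:
  L(u, v) = r_uu · N̂ = -3,
  M(u, v) = r_uv · N̂ = 0,
  N(u, v) = r_vv · N̂ = 0.
Evaluating at (u, v) = (-pi/5, 0):
  L = -3, M = 0, N = 0.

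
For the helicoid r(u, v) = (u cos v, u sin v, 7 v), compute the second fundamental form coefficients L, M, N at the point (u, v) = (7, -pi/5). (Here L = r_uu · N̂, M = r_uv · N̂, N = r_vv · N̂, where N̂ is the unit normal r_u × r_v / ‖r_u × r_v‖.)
L = 0;  M = -sqrt(2)/2;  N = 0

Compute the unit normal N̂(u, v) = (7*sin(v)/sqrt(u^2 + 49), -7*cos(v)/sqrt(u^2 + 49), u/sqrt(u^2 + 49)), and the second partials r_uu, r_uv, r_vv. Take dot products:
  L(u, v) = r_uu · N̂ = 0,
  M(u, v) = r_uv · N̂ = -7/sqrt(u^2 + 49),
  N(u, v) = r_vv · N̂ = 0.
Evaluating at (u, v) = (7, -pi/5):
  L = 0, M = -sqrt(2)/2, N = 0.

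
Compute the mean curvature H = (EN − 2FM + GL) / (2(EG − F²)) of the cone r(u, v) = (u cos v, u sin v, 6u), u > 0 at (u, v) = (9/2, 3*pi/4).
H = 2*sqrt(37)/111

With E = 37, F = 0, G = u^2, L = 0, M = 0, N = 6*sqrt(37)*u^2/(37*Abs(u)), assemble
  H = (EN − 2FM + GL) / (2(EG − F²)) = 3*sqrt(37)/(37*Abs(u)).
At (u, v) = (9/2, 3*pi/4): H = 2*sqrt(37)/111.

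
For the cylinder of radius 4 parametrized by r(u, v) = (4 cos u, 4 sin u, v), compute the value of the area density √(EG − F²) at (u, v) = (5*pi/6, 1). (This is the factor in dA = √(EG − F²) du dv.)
√(EG − F²)|_{(5*pi/6, 1)} = 4

E = 16, F = 0, G = 1, so EG − F² = 16. Taking the positive square root: √(EG − F²) = 4. At (u, v) = (5*pi/6, 1): 4.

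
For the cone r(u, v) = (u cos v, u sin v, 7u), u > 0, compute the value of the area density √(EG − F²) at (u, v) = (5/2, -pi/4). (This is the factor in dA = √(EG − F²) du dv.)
√(EG − F²)|_{(5/2, -pi/4)} = 25*sqrt(2)/2

E = 50, F = 0, G = u^2, so EG − F² = 50*u^2. Taking the positive square root: √(EG − F²) = 5*sqrt(2)*Abs(u). At (u, v) = (5/2, -pi/4): 25*sqrt(2)/2.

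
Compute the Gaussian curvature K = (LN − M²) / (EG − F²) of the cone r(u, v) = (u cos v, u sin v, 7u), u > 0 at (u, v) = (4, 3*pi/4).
K = 0

Coefficients of the first fundamental form: E = 50, F = 0, G = u^2.
Coefficients of the second fundamental form: L = 0, M = 0, N = 7*sqrt(2)*u^2/(10*Abs(u)).
Assemble K = (LN − M²)/(EG − F²) = 0. At (u, v) = (4, 3*pi/4): K = 0.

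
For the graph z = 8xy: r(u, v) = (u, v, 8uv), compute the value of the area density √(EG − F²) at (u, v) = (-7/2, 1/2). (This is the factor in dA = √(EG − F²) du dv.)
√(EG − F²)|_{(-7/2, 1/2)} = 3*sqrt(89)

E = 64*v^2 + 1, F = 64*u*v, G = 64*u^2 + 1, so EG − F² = 64*u^2 + 64*v^2 + 1. Taking the positive square root: √(EG − F²) = sqrt(64*u^2 + 64*v^2 + 1). At (u, v) = (-7/2, 1/2): 3*sqrt(89).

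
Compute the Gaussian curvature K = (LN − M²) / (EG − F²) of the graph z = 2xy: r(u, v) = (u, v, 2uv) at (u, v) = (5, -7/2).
K = -1/5625

Coefficients of the first fundamental form: E = 4*v^2 + 1, F = 4*u*v, G = 4*u^2 + 1.
Coefficients of the second fundamental form: L = 0, M = 2/sqrt(4*u^2 + 4*v^2 + 1), N = 0.
Assemble K = (LN − M²)/(EG − F²) = -4/(16*u^4 + 32*u^2*v^2 + 8*u^2 + 16*v^4 + 8*v^2 + 1). At (u, v) = (5, -7/2): K = -1/5625.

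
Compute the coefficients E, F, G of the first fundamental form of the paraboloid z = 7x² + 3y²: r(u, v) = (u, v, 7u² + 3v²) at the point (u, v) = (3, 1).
E = 1765;  F = 252;  G = 37

Partials: r_u = (1, 0, 14*u), r_v = (0, 1, 6*v). As functions of (u, v):
  E = r_u · r_u = 196*u^2 + 1,
  F = r_u · r_v = 84*u*v,
  G = r_v · r_v = 36*v^2 + 1.
Evaluating at (u, v) = (3, 1): E = 1765, F = 252, G = 37.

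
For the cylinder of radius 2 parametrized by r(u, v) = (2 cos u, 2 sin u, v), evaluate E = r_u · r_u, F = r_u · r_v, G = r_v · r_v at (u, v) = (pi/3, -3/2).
E = 4;  F = 0;  G = 1

Partials: r_u = (-2*sin(u), 2*cos(u), 0), r_v = (0, 0, 1). As functions of (u, v):
  E = r_u · r_u = 4,
  F = r_u · r_v = 0,
  G = r_v · r_v = 1.
Evaluating at (u, v) = (pi/3, -3/2): E = 4, F = 0, G = 1.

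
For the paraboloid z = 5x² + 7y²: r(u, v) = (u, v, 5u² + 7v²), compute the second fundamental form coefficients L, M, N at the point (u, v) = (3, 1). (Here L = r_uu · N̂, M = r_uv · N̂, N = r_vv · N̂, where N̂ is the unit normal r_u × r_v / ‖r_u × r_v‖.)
L = 10*sqrt(1097)/1097;  M = 0;  N = 14*sqrt(1097)/1097

Compute the unit normal N̂(u, v) = (-10*u/sqrt(100*u^2 + 196*v^2 + 1), -14*v/sqrt(100*u^2 + 196*v^2 + 1), 1/sqrt(100*u^2 + 196*v^2 + 1)), and the second partials r_uu, r_uv, r_vv. Take dot products:
  L(u, v) = r_uu · N̂ = 10/sqrt(100*u^2 + 196*v^2 + 1),
  M(u, v) = r_uv · N̂ = 0,
  N(u, v) = r_vv · N̂ = 14/sqrt(100*u^2 + 196*v^2 + 1).
Evaluating at (u, v) = (3, 1):
  L = 10*sqrt(1097)/1097, M = 0, N = 14*sqrt(1097)/1097.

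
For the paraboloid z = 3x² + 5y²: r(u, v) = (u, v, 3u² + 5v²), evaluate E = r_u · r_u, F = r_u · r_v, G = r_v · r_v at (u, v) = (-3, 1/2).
E = 325;  F = -90;  G = 26

Partials: r_u = (1, 0, 6*u), r_v = (0, 1, 10*v). As functions of (u, v):
  E = r_u · r_u = 36*u^2 + 1,
  F = r_u · r_v = 60*u*v,
  G = r_v · r_v = 100*v^2 + 1.
Evaluating at (u, v) = (-3, 1/2): E = 325, F = -90, G = 26.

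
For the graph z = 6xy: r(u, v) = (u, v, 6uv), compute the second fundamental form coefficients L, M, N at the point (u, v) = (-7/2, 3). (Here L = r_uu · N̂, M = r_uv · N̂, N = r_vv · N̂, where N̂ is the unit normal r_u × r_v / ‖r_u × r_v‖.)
L = 0;  M = 3*sqrt(766)/383;  N = 0

Compute the unit normal N̂(u, v) = (-6*v/sqrt(36*u^2 + 36*v^2 + 1), -6*u/sqrt(36*u^2 + 36*v^2 + 1), 1/sqrt(36*u^2 + 36*v^2 + 1)), and the second partials r_uu, r_uv, r_vv. Take dot products:
  L(u, v) = r_uu · N̂ = 0,
  M(u, v) = r_uv · N̂ = 6/sqrt(36*u^2 + 36*v^2 + 1),
  N(u, v) = r_vv · N̂ = 0.
Evaluating at (u, v) = (-7/2, 3):
  L = 0, M = 3*sqrt(766)/383, N = 0.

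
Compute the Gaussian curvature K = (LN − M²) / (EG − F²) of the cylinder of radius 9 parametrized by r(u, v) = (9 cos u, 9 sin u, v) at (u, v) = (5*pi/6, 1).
K = 0

Coefficients of the first fundamental form: E = 81, F = 0, G = 1.
Coefficients of the second fundamental form: L = -9, M = 0, N = 0.
Assemble K = (LN − M²)/(EG − F²) = 0. At (u, v) = (5*pi/6, 1): K = 0.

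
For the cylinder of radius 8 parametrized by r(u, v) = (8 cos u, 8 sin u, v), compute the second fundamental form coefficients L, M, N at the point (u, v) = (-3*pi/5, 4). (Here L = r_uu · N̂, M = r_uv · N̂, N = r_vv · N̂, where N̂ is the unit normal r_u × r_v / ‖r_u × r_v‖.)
L = -8;  M = 0;  N = 0

Compute the unit normal N̂(u, v) = (cos(u), sin(u), 0), and the second partials r_uu, r_uv, r_vv. Take dot products:
  L(u, v) = r_uu · N̂ = -8,
  M(u, v) = r_uv · N̂ = 0,
  N(u, v) = r_vv · N̂ = 0.
Evaluating at (u, v) = (-3*pi/5, 4):
  L = -8, M = 0, N = 0.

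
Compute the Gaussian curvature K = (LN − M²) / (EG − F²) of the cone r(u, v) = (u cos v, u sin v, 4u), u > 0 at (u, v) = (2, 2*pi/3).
K = 0

Coefficients of the first fundamental form: E = 17, F = 0, G = u^2.
Coefficients of the second fundamental form: L = 0, M = 0, N = 4*sqrt(17)*u^2/(17*Abs(u)).
Assemble K = (LN − M²)/(EG − F²) = 0. At (u, v) = (2, 2*pi/3): K = 0.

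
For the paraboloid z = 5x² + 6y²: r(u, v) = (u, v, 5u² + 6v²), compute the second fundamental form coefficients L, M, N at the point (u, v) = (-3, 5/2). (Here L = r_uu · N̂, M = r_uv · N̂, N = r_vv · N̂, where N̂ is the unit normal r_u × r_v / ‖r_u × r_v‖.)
L = 10*sqrt(1801)/1801;  M = 0;  N = 12*sqrt(1801)/1801

Compute the unit normal N̂(u, v) = (-10*u/sqrt(100*u^2 + 144*v^2 + 1), -12*v/sqrt(100*u^2 + 144*v^2 + 1), 1/sqrt(100*u^2 + 144*v^2 + 1)), and the second partials r_uu, r_uv, r_vv. Take dot products:
  L(u, v) = r_uu · N̂ = 10/sqrt(100*u^2 + 144*v^2 + 1),
  M(u, v) = r_uv · N̂ = 0,
  N(u, v) = r_vv · N̂ = 12/sqrt(100*u^2 + 144*v^2 + 1).
Evaluating at (u, v) = (-3, 5/2):
  L = 10*sqrt(1801)/1801, M = 0, N = 12*sqrt(1801)/1801.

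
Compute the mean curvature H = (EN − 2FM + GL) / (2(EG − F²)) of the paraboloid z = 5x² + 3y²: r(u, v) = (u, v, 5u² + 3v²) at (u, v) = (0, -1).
H = 188*sqrt(37)/1369

With E = 100*u^2 + 1, F = 60*u*v, G = 36*v^2 + 1, L = 10/sqrt(100*u^2 + 36*v^2 + 1), M = 0, N = 6/sqrt(100*u^2 + 36*v^2 + 1), assemble
  H = (EN − 2FM + GL) / (2(EG − F²)) = 4*(75*u^2 + 45*v^2 + 2)/(100*u^2 + 36*v^2 + 1)^(3/2).
At (u, v) = (0, -1): H = 188*sqrt(37)/1369.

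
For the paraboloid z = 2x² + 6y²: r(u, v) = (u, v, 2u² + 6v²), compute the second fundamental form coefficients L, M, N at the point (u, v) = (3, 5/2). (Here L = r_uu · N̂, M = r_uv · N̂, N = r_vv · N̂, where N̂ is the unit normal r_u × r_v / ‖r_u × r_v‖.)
L = 4*sqrt(1045)/1045;  M = 0;  N = 12*sqrt(1045)/1045

Compute the unit normal N̂(u, v) = (-4*u/sqrt(16*u^2 + 144*v^2 + 1), -12*v/sqrt(16*u^2 + 144*v^2 + 1), 1/sqrt(16*u^2 + 144*v^2 + 1)), and the second partials r_uu, r_uv, r_vv. Take dot products:
  L(u, v) = r_uu · N̂ = 4/sqrt(16*u^2 + 144*v^2 + 1),
  M(u, v) = r_uv · N̂ = 0,
  N(u, v) = r_vv · N̂ = 12/sqrt(16*u^2 + 144*v^2 + 1).
Evaluating at (u, v) = (3, 5/2):
  L = 4*sqrt(1045)/1045, M = 0, N = 12*sqrt(1045)/1045.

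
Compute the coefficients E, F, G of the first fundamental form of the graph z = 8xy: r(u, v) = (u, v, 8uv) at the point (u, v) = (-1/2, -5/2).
E = 401;  F = 80;  G = 17

Partials: r_u = (1, 0, 8*v), r_v = (0, 1, 8*u). As functions of (u, v):
  E = r_u · r_u = 64*v^2 + 1,
  F = r_u · r_v = 64*u*v,
  G = r_v · r_v = 64*u^2 + 1.
Evaluating at (u, v) = (-1/2, -5/2): E = 401, F = 80, G = 17.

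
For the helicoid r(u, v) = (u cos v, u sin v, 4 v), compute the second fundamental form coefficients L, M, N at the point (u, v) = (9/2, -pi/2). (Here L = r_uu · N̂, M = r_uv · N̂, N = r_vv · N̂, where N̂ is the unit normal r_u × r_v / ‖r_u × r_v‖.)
L = 0;  M = -8*sqrt(145)/145;  N = 0

Compute the unit normal N̂(u, v) = (4*sin(v)/sqrt(u^2 + 16), -4*cos(v)/sqrt(u^2 + 16), u/sqrt(u^2 + 16)), and the second partials r_uu, r_uv, r_vv. Take dot products:
  L(u, v) = r_uu · N̂ = 0,
  M(u, v) = r_uv · N̂ = -4/sqrt(u^2 + 16),
  N(u, v) = r_vv · N̂ = 0.
Evaluating at (u, v) = (9/2, -pi/2):
  L = 0, M = -8*sqrt(145)/145, N = 0.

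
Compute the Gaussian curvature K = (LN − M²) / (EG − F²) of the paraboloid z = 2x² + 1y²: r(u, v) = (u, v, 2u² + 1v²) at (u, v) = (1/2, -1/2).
K = 2/9

Coefficients of the first fundamental form: E = 16*u^2 + 1, F = 8*u*v, G = 4*v^2 + 1.
Coefficients of the second fundamental form: L = 4/sqrt(16*u^2 + 4*v^2 + 1), M = 0, N = 2/sqrt(16*u^2 + 4*v^2 + 1).
Assemble K = (LN − M²)/(EG − F²) = 8/(256*u^4 + 128*u^2*v^2 + 32*u^2 + 16*v^4 + 8*v^2 + 1). At (u, v) = (1/2, -1/2): K = 2/9.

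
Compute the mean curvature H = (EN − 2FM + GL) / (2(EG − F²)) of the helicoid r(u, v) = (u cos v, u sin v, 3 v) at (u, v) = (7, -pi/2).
H = 0

With E = 1, F = 0, G = u^2 + 9, L = 0, M = -3/sqrt(u^2 + 9), N = 0, assemble
  H = (EN − 2FM + GL) / (2(EG − F²)) = 0.
At (u, v) = (7, -pi/2): H = 0.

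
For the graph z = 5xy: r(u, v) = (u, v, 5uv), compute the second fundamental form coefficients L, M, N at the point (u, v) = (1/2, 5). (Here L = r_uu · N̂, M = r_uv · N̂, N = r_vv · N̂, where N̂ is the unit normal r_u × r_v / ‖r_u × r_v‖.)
L = 0;  M = 10*sqrt(281)/843;  N = 0

Compute the unit normal N̂(u, v) = (-5*v/sqrt(25*u^2 + 25*v^2 + 1), -5*u/sqrt(25*u^2 + 25*v^2 + 1), 1/sqrt(25*u^2 + 25*v^2 + 1)), and the second partials r_uu, r_uv, r_vv. Take dot products:
  L(u, v) = r_uu · N̂ = 0,
  M(u, v) = r_uv · N̂ = 5/sqrt(25*u^2 + 25*v^2 + 1),
  N(u, v) = r_vv · N̂ = 0.
Evaluating at (u, v) = (1/2, 5):
  L = 0, M = 10*sqrt(281)/843, N = 0.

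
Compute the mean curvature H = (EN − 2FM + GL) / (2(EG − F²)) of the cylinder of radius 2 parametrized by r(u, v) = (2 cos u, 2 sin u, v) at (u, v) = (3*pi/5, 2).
H = -1/4

With E = 4, F = 0, G = 1, L = -2, M = 0, N = 0, assemble
  H = (EN − 2FM + GL) / (2(EG − F²)) = -1/4.
At (u, v) = (3*pi/5, 2): H = -1/4.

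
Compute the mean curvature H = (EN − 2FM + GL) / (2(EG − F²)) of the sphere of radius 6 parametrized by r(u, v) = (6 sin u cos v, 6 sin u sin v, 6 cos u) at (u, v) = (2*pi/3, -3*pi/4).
H = -1/6

With E = 36, F = 0, G = 36*sin(u)^2, L = -6*sin(u)/Abs(sin(u)), M = 0, N = -6*sin(u)^3/Abs(sin(u)), assemble
  H = (EN − 2FM + GL) / (2(EG − F²)) = -sin(u)/(6*Abs(sin(u))).
At (u, v) = (2*pi/3, -3*pi/4): H = -1/6.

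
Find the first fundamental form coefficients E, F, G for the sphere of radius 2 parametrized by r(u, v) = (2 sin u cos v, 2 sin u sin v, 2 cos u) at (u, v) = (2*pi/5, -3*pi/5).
E = 4;  F = 0;  G = sqrt(5)/2 + 5/2

Partials: r_u = (2*cos(u)*cos(v), 2*sin(v)*cos(u), -2*sin(u)), r_v = (-2*sin(u)*sin(v), 2*sin(u)*cos(v), 0). As functions of (u, v):
  E = r_u · r_u = 4,
  F = r_u · r_v = 0,
  G = r_v · r_v = 4*sin(u)^2.
Evaluating at (u, v) = (2*pi/5, -3*pi/5): E = 4, F = 0, G = sqrt(5)/2 + 5/2.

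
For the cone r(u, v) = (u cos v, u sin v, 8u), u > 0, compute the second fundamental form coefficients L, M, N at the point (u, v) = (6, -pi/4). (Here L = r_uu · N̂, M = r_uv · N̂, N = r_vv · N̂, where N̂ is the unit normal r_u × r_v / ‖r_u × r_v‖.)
L = 0;  M = 0;  N = 48*sqrt(65)/65

Compute the unit normal N̂(u, v) = (-8*sqrt(65)*u*cos(v)/(65*Abs(u)), -8*sqrt(65)*u*sin(v)/(65*Abs(u)), sqrt(65)*u/(65*Abs(u))), and the second partials r_uu, r_uv, r_vv. Take dot products:
  L(u, v) = r_uu · N̂ = 0,
  M(u, v) = r_uv · N̂ = 0,
  N(u, v) = r_vv · N̂ = 8*sqrt(65)*u^2/(65*Abs(u)).
Evaluating at (u, v) = (6, -pi/4):
  L = 0, M = 0, N = 48*sqrt(65)/65.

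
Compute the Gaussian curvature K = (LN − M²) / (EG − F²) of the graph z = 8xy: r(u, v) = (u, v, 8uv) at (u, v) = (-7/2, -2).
K = -64/1083681

Coefficients of the first fundamental form: E = 64*v^2 + 1, F = 64*u*v, G = 64*u^2 + 1.
Coefficients of the second fundamental form: L = 0, M = 8/sqrt(64*u^2 + 64*v^2 + 1), N = 0.
Assemble K = (LN − M²)/(EG − F²) = -64/(4096*u^4 + 8192*u^2*v^2 + 128*u^2 + 4096*v^4 + 128*v^2 + 1). At (u, v) = (-7/2, -2): K = -64/1083681.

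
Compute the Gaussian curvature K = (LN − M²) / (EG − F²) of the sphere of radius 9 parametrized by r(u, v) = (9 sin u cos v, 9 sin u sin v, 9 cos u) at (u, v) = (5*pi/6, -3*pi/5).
K = 1/81

Coefficients of the first fundamental form: E = 81, F = 0, G = 81*sin(u)^2.
Coefficients of the second fundamental form: L = -9*sin(u)/Abs(sin(u)), M = 0, N = -9*sin(u)^3/Abs(sin(u)).
Assemble K = (LN − M²)/(EG − F²) = 1/81. At (u, v) = (5*pi/6, -3*pi/5): K = 1/81.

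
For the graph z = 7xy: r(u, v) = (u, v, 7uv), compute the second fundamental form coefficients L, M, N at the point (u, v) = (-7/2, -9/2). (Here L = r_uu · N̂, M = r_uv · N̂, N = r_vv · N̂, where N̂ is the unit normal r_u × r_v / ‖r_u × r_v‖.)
L = 0;  M = 7*sqrt(6374)/3187;  N = 0

Compute the unit normal N̂(u, v) = (-7*v/sqrt(49*u^2 + 49*v^2 + 1), -7*u/sqrt(49*u^2 + 49*v^2 + 1), 1/sqrt(49*u^2 + 49*v^2 + 1)), and the second partials r_uu, r_uv, r_vv. Take dot products:
  L(u, v) = r_uu · N̂ = 0,
  M(u, v) = r_uv · N̂ = 7/sqrt(49*u^2 + 49*v^2 + 1),
  N(u, v) = r_vv · N̂ = 0.
Evaluating at (u, v) = (-7/2, -9/2):
  L = 0, M = 7*sqrt(6374)/3187, N = 0.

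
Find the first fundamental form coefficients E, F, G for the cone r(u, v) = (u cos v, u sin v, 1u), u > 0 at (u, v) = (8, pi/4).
E = 2;  F = 0;  G = 64

Partials: r_u = (cos(v), sin(v), 1), r_v = (-u*sin(v), u*cos(v), 0). As functions of (u, v):
  E = r_u · r_u = 2,
  F = r_u · r_v = 0,
  G = r_v · r_v = u^2.
Evaluating at (u, v) = (8, pi/4): E = 2, F = 0, G = 64.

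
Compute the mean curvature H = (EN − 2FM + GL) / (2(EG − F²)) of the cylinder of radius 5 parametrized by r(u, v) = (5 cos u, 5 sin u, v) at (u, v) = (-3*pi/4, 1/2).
H = -1/10

With E = 25, F = 0, G = 1, L = -5, M = 0, N = 0, assemble
  H = (EN − 2FM + GL) / (2(EG − F²)) = -1/10.
At (u, v) = (-3*pi/4, 1/2): H = -1/10.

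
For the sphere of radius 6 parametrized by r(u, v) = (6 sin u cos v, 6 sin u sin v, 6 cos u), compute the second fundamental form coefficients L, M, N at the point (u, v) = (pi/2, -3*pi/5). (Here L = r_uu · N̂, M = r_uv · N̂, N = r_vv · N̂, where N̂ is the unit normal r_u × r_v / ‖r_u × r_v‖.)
L = -6;  M = 0;  N = -6

Compute the unit normal N̂(u, v) = (sin(u)^2*cos(v)/Abs(sin(u)), sin(u)^2*sin(v)/Abs(sin(u)), sin(2*u)/(2*Abs(sin(u)))), and the second partials r_uu, r_uv, r_vv. Take dot products:
  L(u, v) = r_uu · N̂ = -6*sin(u)/Abs(sin(u)),
  M(u, v) = r_uv · N̂ = 0,
  N(u, v) = r_vv · N̂ = -6*sin(u)^3/Abs(sin(u)).
Evaluating at (u, v) = (pi/2, -3*pi/5):
  L = -6, M = 0, N = -6.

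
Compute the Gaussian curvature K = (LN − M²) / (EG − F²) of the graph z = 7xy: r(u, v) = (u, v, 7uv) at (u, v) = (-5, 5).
K = -49/6007401

Coefficients of the first fundamental form: E = 49*v^2 + 1, F = 49*u*v, G = 49*u^2 + 1.
Coefficients of the second fundamental form: L = 0, M = 7/sqrt(49*u^2 + 49*v^2 + 1), N = 0.
Assemble K = (LN − M²)/(EG − F²) = -49/(2401*u^4 + 4802*u^2*v^2 + 98*u^2 + 2401*v^4 + 98*v^2 + 1). At (u, v) = (-5, 5): K = -49/6007401.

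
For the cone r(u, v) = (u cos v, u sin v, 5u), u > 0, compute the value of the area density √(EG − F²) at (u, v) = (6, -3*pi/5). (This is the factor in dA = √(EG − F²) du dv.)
√(EG − F²)|_{(6, -3*pi/5)} = 6*sqrt(26)

E = 26, F = 0, G = u^2, so EG − F² = 26*u^2. Taking the positive square root: √(EG − F²) = sqrt(26)*Abs(u). At (u, v) = (6, -3*pi/5): 6*sqrt(26).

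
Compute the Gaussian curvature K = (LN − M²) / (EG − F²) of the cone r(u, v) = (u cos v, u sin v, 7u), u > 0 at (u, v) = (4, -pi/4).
K = 0

Coefficients of the first fundamental form: E = 50, F = 0, G = u^2.
Coefficients of the second fundamental form: L = 0, M = 0, N = 7*sqrt(2)*u^2/(10*Abs(u)).
Assemble K = (LN − M²)/(EG − F²) = 0. At (u, v) = (4, -pi/4): K = 0.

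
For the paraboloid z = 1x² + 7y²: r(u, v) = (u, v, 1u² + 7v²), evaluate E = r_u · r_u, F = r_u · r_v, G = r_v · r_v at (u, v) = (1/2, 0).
E = 2;  F = 0;  G = 1

Partials: r_u = (1, 0, 2*u), r_v = (0, 1, 14*v). As functions of (u, v):
  E = r_u · r_u = 4*u^2 + 1,
  F = r_u · r_v = 28*u*v,
  G = r_v · r_v = 196*v^2 + 1.
Evaluating at (u, v) = (1/2, 0): E = 2, F = 0, G = 1.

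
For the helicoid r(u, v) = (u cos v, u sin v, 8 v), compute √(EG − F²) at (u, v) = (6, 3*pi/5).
√(EG − F²)|_{(6, 3*pi/5)} = 10

E = 1, F = 0, G = u^2 + 64; EG − F² = u^2 + 64; √(EG − F²) = sqrt(u^2 + 64). At the given point: 10.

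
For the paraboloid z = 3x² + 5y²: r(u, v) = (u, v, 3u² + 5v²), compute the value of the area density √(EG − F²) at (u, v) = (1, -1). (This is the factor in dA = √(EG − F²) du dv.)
√(EG − F²)|_{(1, -1)} = sqrt(137)

E = 36*u^2 + 1, F = 60*u*v, G = 100*v^2 + 1, so EG − F² = 36*u^2 + 100*v^2 + 1. Taking the positive square root: √(EG − F²) = sqrt(36*u^2 + 100*v^2 + 1). At (u, v) = (1, -1): sqrt(137).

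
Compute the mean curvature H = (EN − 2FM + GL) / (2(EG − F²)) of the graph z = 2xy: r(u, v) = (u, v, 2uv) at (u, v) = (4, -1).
H = 32*sqrt(69)/4761

With E = 4*v^2 + 1, F = 4*u*v, G = 4*u^2 + 1, L = 0, M = 2/sqrt(4*u^2 + 4*v^2 + 1), N = 0, assemble
  H = (EN − 2FM + GL) / (2(EG − F²)) = -8*u*v/(4*u^2 + 4*v^2 + 1)^(3/2).
At (u, v) = (4, -1): H = 32*sqrt(69)/4761.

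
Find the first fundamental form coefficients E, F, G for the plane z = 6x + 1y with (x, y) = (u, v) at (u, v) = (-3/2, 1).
E = 37;  F = 6;  G = 2

Partials: r_u = (1, 0, 6), r_v = (0, 1, 1). As functions of (u, v):
  E = r_u · r_u = 37,
  F = r_u · r_v = 6,
  G = r_v · r_v = 2.
Evaluating at (u, v) = (-3/2, 1): E = 37, F = 6, G = 2.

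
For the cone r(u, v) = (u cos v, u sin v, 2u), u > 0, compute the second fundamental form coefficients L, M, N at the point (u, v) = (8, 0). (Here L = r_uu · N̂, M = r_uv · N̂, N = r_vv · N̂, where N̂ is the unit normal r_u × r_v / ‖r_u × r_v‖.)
L = 0;  M = 0;  N = 16*sqrt(5)/5

Compute the unit normal N̂(u, v) = (-2*sqrt(5)*u*cos(v)/(5*Abs(u)), -2*sqrt(5)*u*sin(v)/(5*Abs(u)), sqrt(5)*u/(5*Abs(u))), and the second partials r_uu, r_uv, r_vv. Take dot products:
  L(u, v) = r_uu · N̂ = 0,
  M(u, v) = r_uv · N̂ = 0,
  N(u, v) = r_vv · N̂ = 2*sqrt(5)*u^2/(5*Abs(u)).
Evaluating at (u, v) = (8, 0):
  L = 0, M = 0, N = 16*sqrt(5)/5.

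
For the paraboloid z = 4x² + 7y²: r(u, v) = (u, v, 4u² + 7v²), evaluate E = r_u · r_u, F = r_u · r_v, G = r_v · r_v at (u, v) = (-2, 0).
E = 257;  F = 0;  G = 1

Partials: r_u = (1, 0, 8*u), r_v = (0, 1, 14*v). As functions of (u, v):
  E = r_u · r_u = 64*u^2 + 1,
  F = r_u · r_v = 112*u*v,
  G = r_v · r_v = 196*v^2 + 1.
Evaluating at (u, v) = (-2, 0): E = 257, F = 0, G = 1.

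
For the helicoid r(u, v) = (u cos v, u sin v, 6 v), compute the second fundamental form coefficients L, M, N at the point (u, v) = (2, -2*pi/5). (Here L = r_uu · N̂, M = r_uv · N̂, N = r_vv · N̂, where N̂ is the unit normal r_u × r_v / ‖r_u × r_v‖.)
L = 0;  M = -3*sqrt(10)/10;  N = 0

Compute the unit normal N̂(u, v) = (6*sin(v)/sqrt(u^2 + 36), -6*cos(v)/sqrt(u^2 + 36), u/sqrt(u^2 + 36)), and the second partials r_uu, r_uv, r_vv. Take dot products:
  L(u, v) = r_uu · N̂ = 0,
  M(u, v) = r_uv · N̂ = -6/sqrt(u^2 + 36),
  N(u, v) = r_vv · N̂ = 0.
Evaluating at (u, v) = (2, -2*pi/5):
  L = 0, M = -3*sqrt(10)/10, N = 0.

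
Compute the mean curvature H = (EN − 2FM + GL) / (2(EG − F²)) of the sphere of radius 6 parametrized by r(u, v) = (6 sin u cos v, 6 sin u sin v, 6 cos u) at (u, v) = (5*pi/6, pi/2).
H = -1/6

With E = 36, F = 0, G = 36*sin(u)^2, L = -6*sin(u)/Abs(sin(u)), M = 0, N = -6*sin(u)^3/Abs(sin(u)), assemble
  H = (EN − 2FM + GL) / (2(EG − F²)) = -sin(u)/(6*Abs(sin(u))).
At (u, v) = (5*pi/6, pi/2): H = -1/6.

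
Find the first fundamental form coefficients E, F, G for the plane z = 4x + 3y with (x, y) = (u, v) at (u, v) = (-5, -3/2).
E = 17;  F = 12;  G = 10

Partials: r_u = (1, 0, 4), r_v = (0, 1, 3). As functions of (u, v):
  E = r_u · r_u = 17,
  F = r_u · r_v = 12,
  G = r_v · r_v = 10.
Evaluating at (u, v) = (-5, -3/2): E = 17, F = 12, G = 10.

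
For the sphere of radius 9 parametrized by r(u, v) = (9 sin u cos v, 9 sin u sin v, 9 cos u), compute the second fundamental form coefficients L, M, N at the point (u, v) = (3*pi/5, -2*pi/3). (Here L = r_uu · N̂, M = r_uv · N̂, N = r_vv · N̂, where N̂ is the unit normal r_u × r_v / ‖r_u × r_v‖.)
L = -9;  M = 0;  N = -45/8 - 9*sqrt(5)/8

Compute the unit normal N̂(u, v) = (sin(u)^2*cos(v)/Abs(sin(u)), sin(u)^2*sin(v)/Abs(sin(u)), sin(2*u)/(2*Abs(sin(u)))), and the second partials r_uu, r_uv, r_vv. Take dot products:
  L(u, v) = r_uu · N̂ = -9*sin(u)/Abs(sin(u)),
  M(u, v) = r_uv · N̂ = 0,
  N(u, v) = r_vv · N̂ = -9*sin(u)^3/Abs(sin(u)).
Evaluating at (u, v) = (3*pi/5, -2*pi/3):
  L = -9, M = 0, N = -45/8 - 9*sqrt(5)/8.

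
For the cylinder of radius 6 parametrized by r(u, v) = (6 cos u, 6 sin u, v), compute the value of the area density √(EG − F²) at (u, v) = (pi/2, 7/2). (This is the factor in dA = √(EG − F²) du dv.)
√(EG − F²)|_{(pi/2, 7/2)} = 6

E = 36, F = 0, G = 1, so EG − F² = 36. Taking the positive square root: √(EG − F²) = 6. At (u, v) = (pi/2, 7/2): 6.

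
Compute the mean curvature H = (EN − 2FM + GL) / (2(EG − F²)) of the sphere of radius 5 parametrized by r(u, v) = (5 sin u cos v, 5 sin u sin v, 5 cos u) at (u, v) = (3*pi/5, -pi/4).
H = -1/5

With E = 25, F = 0, G = 25*sin(u)^2, L = -5*sin(u)/Abs(sin(u)), M = 0, N = -5*sin(u)^3/Abs(sin(u)), assemble
  H = (EN − 2FM + GL) / (2(EG − F²)) = -sin(u)/(5*Abs(sin(u))).
At (u, v) = (3*pi/5, -pi/4): H = -1/5.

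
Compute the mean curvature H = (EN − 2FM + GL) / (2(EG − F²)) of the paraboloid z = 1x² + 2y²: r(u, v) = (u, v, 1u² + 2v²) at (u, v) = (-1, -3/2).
H = 47*sqrt(41)/1681

With E = 4*u^2 + 1, F = 8*u*v, G = 16*v^2 + 1, L = 2/sqrt(4*u^2 + 16*v^2 + 1), M = 0, N = 4/sqrt(4*u^2 + 16*v^2 + 1), assemble
  H = (EN − 2FM + GL) / (2(EG − F²)) = (8*u^2 + 16*v^2 + 3)/(4*u^2 + 16*v^2 + 1)^(3/2).
At (u, v) = (-1, -3/2): H = 47*sqrt(41)/1681.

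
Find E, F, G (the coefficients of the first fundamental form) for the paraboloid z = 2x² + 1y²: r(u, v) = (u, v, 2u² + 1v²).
E = 16*u^2 + 1;  F = 8*u*v;  G = 4*v^2 + 1

Compute partials: r_u = (1, 0, 4*u), r_v = (0, 1, 2*v). Then
  E = r_u · r_u = 16*u^2 + 1,
  F = r_u · r_v = 8*u*v,
  G = r_v · r_v = 4*v^2 + 1.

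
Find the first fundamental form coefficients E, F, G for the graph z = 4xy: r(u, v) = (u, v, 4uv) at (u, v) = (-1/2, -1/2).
E = 5;  F = 4;  G = 5

Partials: r_u = (1, 0, 4*v), r_v = (0, 1, 4*u). As functions of (u, v):
  E = r_u · r_u = 16*v^2 + 1,
  F = r_u · r_v = 16*u*v,
  G = r_v · r_v = 16*u^2 + 1.
Evaluating at (u, v) = (-1/2, -1/2): E = 5, F = 4, G = 5.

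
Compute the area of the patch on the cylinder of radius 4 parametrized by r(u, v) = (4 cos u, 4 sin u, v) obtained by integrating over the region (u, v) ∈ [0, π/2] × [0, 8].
Area = 16*pi

Area = ∫∫ √(EG − F²) du dv with √(EG − F²) = 4. Integrating over [0, π/2] × [0, 8] gives 16*pi.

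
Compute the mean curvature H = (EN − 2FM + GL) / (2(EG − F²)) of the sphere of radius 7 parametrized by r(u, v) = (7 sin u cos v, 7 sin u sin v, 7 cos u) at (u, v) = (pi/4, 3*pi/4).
H = -1/7

With E = 49, F = 0, G = 49*sin(u)^2, L = -7*sin(u)/Abs(sin(u)), M = 0, N = -7*sin(u)^3/Abs(sin(u)), assemble
  H = (EN − 2FM + GL) / (2(EG − F²)) = -sin(u)/(7*Abs(sin(u))).
At (u, v) = (pi/4, 3*pi/4): H = -1/7.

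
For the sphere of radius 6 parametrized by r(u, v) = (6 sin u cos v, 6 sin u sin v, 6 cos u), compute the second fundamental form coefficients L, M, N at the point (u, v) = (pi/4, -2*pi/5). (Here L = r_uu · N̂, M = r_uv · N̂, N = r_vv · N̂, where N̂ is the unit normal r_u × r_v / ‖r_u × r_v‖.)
L = -6;  M = 0;  N = -3

Compute the unit normal N̂(u, v) = (sin(u)^2*cos(v)/Abs(sin(u)), sin(u)^2*sin(v)/Abs(sin(u)), sin(2*u)/(2*Abs(sin(u)))), and the second partials r_uu, r_uv, r_vv. Take dot products:
  L(u, v) = r_uu · N̂ = -6*sin(u)/Abs(sin(u)),
  M(u, v) = r_uv · N̂ = 0,
  N(u, v) = r_vv · N̂ = -6*sin(u)^3/Abs(sin(u)).
Evaluating at (u, v) = (pi/4, -2*pi/5):
  L = -6, M = 0, N = -3.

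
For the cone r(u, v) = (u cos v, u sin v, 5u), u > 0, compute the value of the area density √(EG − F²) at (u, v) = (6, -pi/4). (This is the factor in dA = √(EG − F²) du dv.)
√(EG − F²)|_{(6, -pi/4)} = 6*sqrt(26)

E = 26, F = 0, G = u^2, so EG − F² = 26*u^2. Taking the positive square root: √(EG − F²) = sqrt(26)*Abs(u). At (u, v) = (6, -pi/4): 6*sqrt(26).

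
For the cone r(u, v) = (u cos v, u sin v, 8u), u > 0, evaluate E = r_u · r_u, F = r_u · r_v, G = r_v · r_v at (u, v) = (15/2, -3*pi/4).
E = 65;  F = 0;  G = 225/4

Partials: r_u = (cos(v), sin(v), 8), r_v = (-u*sin(v), u*cos(v), 0). As functions of (u, v):
  E = r_u · r_u = 65,
  F = r_u · r_v = 0,
  G = r_v · r_v = u^2.
Evaluating at (u, v) = (15/2, -3*pi/4): E = 65, F = 0, G = 225/4.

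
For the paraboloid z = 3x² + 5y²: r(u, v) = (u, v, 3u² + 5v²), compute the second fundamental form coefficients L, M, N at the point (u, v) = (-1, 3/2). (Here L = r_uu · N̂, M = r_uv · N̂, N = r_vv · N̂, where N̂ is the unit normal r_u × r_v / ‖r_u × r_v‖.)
L = 3*sqrt(262)/131;  M = 0;  N = 5*sqrt(262)/131

Compute the unit normal N̂(u, v) = (-6*u/sqrt(36*u^2 + 100*v^2 + 1), -10*v/sqrt(36*u^2 + 100*v^2 + 1), 1/sqrt(36*u^2 + 100*v^2 + 1)), and the second partials r_uu, r_uv, r_vv. Take dot products:
  L(u, v) = r_uu · N̂ = 6/sqrt(36*u^2 + 100*v^2 + 1),
  M(u, v) = r_uv · N̂ = 0,
  N(u, v) = r_vv · N̂ = 10/sqrt(36*u^2 + 100*v^2 + 1).
Evaluating at (u, v) = (-1, 3/2):
  L = 3*sqrt(262)/131, M = 0, N = 5*sqrt(262)/131.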